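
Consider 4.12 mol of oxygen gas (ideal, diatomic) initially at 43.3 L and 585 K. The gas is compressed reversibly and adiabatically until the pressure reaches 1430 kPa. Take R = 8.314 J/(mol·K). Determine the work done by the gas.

P₁ = nRT₁/V₁ = 4.12×8.314×585/43.3 = 463 kPa.
Adiabatic: T₂/T₁ = (P₂/P₁)^((γ−1)/γ) ⇒ T₂ = 585×(3.09)^0.286 = 808 K; V₂ = 19.3 L.
ΔU = nCvΔT = 4.12×20.8×(808−585) = 19100 J.
Q = 0 for an adiabatic process, so W = −ΔU = -19100 J.

-19100 J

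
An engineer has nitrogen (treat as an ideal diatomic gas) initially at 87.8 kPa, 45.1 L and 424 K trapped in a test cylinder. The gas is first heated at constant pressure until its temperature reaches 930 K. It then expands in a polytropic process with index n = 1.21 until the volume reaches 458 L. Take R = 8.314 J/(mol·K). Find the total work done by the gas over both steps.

16100 J

n = P₁V₁/(RT₁) = 87.8×45.1/(8.314×424) = 1.12 mol.
Step 1 — Isobaric: P stays 87.8 kPa; V/T = const ⇒ T₂ = 930 K, V₂ = 98.9 L.
W = PΔV = 87.8×(98.9−45.1) kPa·L = 4730 J.
ΔU = nCvΔT = 1.12×20.8×(930−424) = 11800 J.
Q = ΔU + W = nCpΔT = 16500 J.
State after step 1: P = 87.8 kPa, V = 98.9 L, T = 930 K.
Step 2 — Polytropic n=1.21: T₂ = T₁(V₁/V₂)^(n−1) = 930×(0.216)^0.21 = 674 K; P₂ = P₁(V₁/V₂)^n = 13.7 kPa.
W = (P₁V₁−P₂V₂)/(n−1) = (87.8×98.9−13.7×458)/0.21 = 11400 J.
ΔU = nCvΔT = 1.12×20.8×(674−930) = -5980 J.
Q = ΔU + W = 5410 J.
Net over both steps: W = 16100 J, Q = 21900 J, ΔU = 5840 J.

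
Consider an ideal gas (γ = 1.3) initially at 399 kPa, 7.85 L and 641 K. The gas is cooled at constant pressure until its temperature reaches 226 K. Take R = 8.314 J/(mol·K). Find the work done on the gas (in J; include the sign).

2030 J

n = P₁V₁/(RT₁) = 399×7.85/(8.314×641) = 0.588 mol.
Isobaric: P stays 399 kPa; V/T = const ⇒ T₂ = 226 K, V₂ = 2.77 L.
W = PΔV = 399×(2.77−7.85) kPa·L = -2030 J.
Work done on the gas = −W_by = 2030 J.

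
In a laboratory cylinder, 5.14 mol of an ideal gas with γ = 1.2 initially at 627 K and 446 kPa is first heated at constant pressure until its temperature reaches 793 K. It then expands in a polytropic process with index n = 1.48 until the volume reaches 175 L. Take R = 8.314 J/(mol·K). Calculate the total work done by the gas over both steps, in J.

30400 J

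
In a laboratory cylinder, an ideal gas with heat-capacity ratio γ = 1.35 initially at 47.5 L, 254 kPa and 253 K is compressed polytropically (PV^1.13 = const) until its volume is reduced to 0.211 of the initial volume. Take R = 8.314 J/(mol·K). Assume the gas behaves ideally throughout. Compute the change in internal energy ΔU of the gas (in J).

7730 J

n = P₁V₁/(RT₁) = 254×47.5/(8.314×253) = 5.74 mol.
Polytropic n=1.13: T₂ = T₁(V₁/V₂)^(n−1) = 253×(4.74)^0.13 = 310 K; P₂ = P₁(V₁/V₂)^n = 1470 kPa.
For an ideal gas ΔU = nCvΔT with Cv = R/(γ−1) = 23.8 J/(mol·K).
ΔU = 5.74×23.8×(310−253) = 7730 J.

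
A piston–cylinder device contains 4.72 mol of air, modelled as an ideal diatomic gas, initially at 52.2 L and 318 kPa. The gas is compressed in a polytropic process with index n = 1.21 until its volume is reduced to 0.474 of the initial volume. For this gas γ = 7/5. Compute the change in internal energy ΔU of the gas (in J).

7040 J

T₁ = P₁V₁/(nR) = 318×52.2/(4.72×8.314) = 423 K.
Polytropic n=1.21: T₂ = T₁(V₁/V₂)^(n−1) = 423×(2.11)^0.21 = 495 K; P₂ = P₁(V₁/V₂)^n = 785 kPa.
For an ideal gas ΔU = nCvΔT with Cv = (5/2)R = 20.8 J/(mol·K).
ΔU = 4.72×20.8×(495−423) = 7040 J.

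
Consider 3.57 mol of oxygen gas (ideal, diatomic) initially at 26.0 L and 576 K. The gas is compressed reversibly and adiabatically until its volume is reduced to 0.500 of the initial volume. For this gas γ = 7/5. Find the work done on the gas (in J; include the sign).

13700 J

P₁ = nRT₁/V₁ = 3.57×8.314×576/26.0 = 658 kPa.
Adiabatic: TV^(γ−1) = const ⇒ T₂ = 576×(2.00)^0.400 = 760 K; PV^γ = const ⇒ P₂ = 1740 kPa.
ΔU = nCvΔT = 3.57×20.8×(760−576) = 13700 J.
Q = 0 for an adiabatic process, so W = −ΔU = -13700 J.
Work done on the gas = −W_by = 13700 J.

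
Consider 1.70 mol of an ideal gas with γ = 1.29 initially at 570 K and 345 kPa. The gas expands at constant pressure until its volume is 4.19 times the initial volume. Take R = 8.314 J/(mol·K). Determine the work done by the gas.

25700 J

V₁ = nRT₁/P₁ = 1.70×8.314×570/345 = 23.4 L.
Isobaric: P stays 345 kPa; V/T = const ⇒ T₂ = 2390 K, V₂ = 97.8 L.
W = PΔV = 345×(97.8−23.4) kPa·L = 25700 J.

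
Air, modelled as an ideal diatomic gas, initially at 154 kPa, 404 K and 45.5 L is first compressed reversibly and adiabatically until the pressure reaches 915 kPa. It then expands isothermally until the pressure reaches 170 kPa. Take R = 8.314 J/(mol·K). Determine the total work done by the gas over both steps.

7990 J

n = P₁V₁/(RT₁) = 154×45.5/(8.314×404) = 2.09 mol.
Step 1 — Adiabatic: T₂/T₁ = (P₂/P₁)^((γ−1)/γ) ⇒ T₂ = 404×(5.94)^0.286 = 672 K; V₂ = 12.7 L.
ΔU = nCvΔT = 2.09×20.8×(672−404) = 11600 J.
Q = 0 for an adiabatic process, so W = −ΔU = -11600 J.
State after step 1: P = 915 kPa, V = 12.7 L, T = 672 K.
Step 2 — Isothermal: T stays 672 K; PV = const ⇒ V₂ = 68.6 L, P₂ = 170 kPa.
ΔU = 0 (ideal gas, T constant).
W = nRT ln(V₂/V₁) = 2.09×8.314×672×ln(5.38) = 19600 J.
Q = ΔU + W = 19600 J.
Net over both steps: W = 7990 J, Q = 19600 J, ΔU = 11600 J.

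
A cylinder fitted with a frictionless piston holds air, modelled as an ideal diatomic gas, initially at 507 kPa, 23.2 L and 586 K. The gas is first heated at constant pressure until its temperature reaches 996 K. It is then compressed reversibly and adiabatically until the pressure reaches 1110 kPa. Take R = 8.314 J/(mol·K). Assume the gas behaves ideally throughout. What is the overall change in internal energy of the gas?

n = P₁V₁/(RT₁) = 507×23.2/(8.314×586) = 2.41 mol.
Step 1 — Isobaric: P stays 507 kPa; V/T = const ⇒ T₂ = 996 K, V₂ = 39.4 L.
W = PΔV = 507×(39.4−23.2) kPa·L = 8230 J.
ΔU = nCvΔT = 2.41×20.8×(996−586) = 20600 J.
Q = ΔU + W = nCpΔT = 28800 J.
State after step 1: P = 507 kPa, V = 39.4 L, T = 996 K.
Step 2 — Adiabatic: T₂/T₁ = (P₂/P₁)^((γ−1)/γ) ⇒ T₂ = 996×(2.19)^0.286 = 1250 K; V₂ = 22.5 L.
ΔU = nCvΔT = 2.41×20.8×(1250−996) = 12500 J.
Q = 0 for an adiabatic process, so W = −ΔU = -12500 J.
Net over both steps: W = -4310 J, Q = 28800 J, ΔU = 33100 J.

33100 J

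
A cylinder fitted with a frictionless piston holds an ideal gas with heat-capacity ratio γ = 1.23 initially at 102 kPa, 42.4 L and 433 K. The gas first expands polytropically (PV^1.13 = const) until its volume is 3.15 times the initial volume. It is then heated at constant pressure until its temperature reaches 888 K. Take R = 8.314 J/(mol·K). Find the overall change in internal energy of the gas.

19800 J

n = P₁V₁/(RT₁) = 102×42.4/(8.314×433) = 1.20 mol.
Step 1 — Polytropic n=1.13: T₂ = T₁(V₁/V₂)^(n−1) = 433×(0.317)^0.13 = 373 K; P₂ = P₁(V₁/V₂)^n = 27.9 kPa.
W = (P₁V₁−P₂V₂)/(n−1) = (102×42.4−27.9×134)/0.13 = 4610 J.
ΔU = nCvΔT = 1.20×36.1×(373−433) = -2610 J.
Q = ΔU + W = 2000 J.
State after step 1: P = 27.9 kPa, V = 134 L, T = 373 K.
Step 2 — Isobaric: P stays 27.9 kPa; V/T = const ⇒ T₂ = 888 K, V₂ = 318 L.
W = PΔV = 27.9×(318−134) kPa·L = 5140 J.
ΔU = nCvΔT = 1.20×36.1×(888−373) = 22400 J.
Q = ΔU + W = nCpΔT = 27500 J.
Net over both steps: W = 9750 J, Q = 29500 J, ΔU = 19800 J.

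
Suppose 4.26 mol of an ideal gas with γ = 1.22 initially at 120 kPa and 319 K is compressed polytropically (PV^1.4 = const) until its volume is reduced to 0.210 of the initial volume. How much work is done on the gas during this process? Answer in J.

V₁ = nRT₁/P₁ = 4.26×8.314×319/120 = 94.2 L.
Polytropic n=1.4: T₂ = T₁(V₁/V₂)^(n−1) = 319×(4.76)^0.40 = 596 K; P₂ = P₁(V₁/V₂)^n = 1070 kPa.
W = (P₁V₁−P₂V₂)/(n−1) = (120×94.2−1070×19.8)/0.40 = -24500 J.
Work done on the gas = −W_by = 24500 J.

24500 J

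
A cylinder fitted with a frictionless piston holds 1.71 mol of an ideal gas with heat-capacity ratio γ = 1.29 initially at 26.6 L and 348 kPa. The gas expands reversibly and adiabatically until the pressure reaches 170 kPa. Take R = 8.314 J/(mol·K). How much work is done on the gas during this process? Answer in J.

-4750 J

T₁ = P₁V₁/(nR) = 348×26.6/(1.71×8.314) = 651 K.
Adiabatic: T₂/T₁ = (P₂/P₁)^((γ−1)/γ) ⇒ T₂ = 651×(0.489)^0.225 = 554 K; V₂ = 46.4 L.
ΔU = nCvΔT = 1.71×28.7×(554−651) = -4750 J.
Q = 0 for an adiabatic process, so W = −ΔU = 4750 J.
Work done on the gas = −W_by = -4750 J.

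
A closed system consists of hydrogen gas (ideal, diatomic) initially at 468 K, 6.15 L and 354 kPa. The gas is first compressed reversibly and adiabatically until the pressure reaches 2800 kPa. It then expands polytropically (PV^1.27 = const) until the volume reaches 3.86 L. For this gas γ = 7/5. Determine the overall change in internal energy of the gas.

2040 J

n = P₁V₁/(RT₁) = 354×6.15/(8.314×468) = 0.560 mol.
Step 1 — Adiabatic: T₂/T₁ = (P₂/P₁)^((γ−1)/γ) ⇒ T₂ = 468×(7.91)^0.286 = 845 K; V₂ = 1.40 L.
ΔU = nCvΔT = 0.560×20.8×(845−468) = 4380 J.
Q = 0 for an adiabatic process, so W = −ΔU = -4380 J.
State after step 1: P = 2800 kPa, V = 1.40 L, T = 845 K.
Step 2 — Polytropic n=1.27: T₂ = T₁(V₁/V₂)^(n−1) = 845×(0.364)^0.27 = 643 K; P₂ = P₁(V₁/V₂)^n = 775 kPa.
W = (P₁V₁−P₂V₂)/(n−1) = (2800×1.40−775×3.86)/0.27 = 3480 J.
ΔU = nCvΔT = 0.560×20.8×(643−845) = -2350 J.
Q = ΔU + W = 1130 J.
Net over both steps: W = -905 J, Q = 1130 J, ΔU = 2040 J.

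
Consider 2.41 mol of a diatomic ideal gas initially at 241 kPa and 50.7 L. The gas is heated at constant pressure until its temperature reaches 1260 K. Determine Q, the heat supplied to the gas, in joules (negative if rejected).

T₁ = P₁V₁/(nR) = 241×50.7/(2.41×8.314) = 610 K.
Isobaric: P stays 241 kPa; V/T = const ⇒ T₂ = 1260 K, V₂ = 105 L.
W = PΔV = 241×(105−50.7) kPa·L = 13000 J.
ΔU = nCvΔT = 2.41×20.8×(1260−610) = 32600 J.
Q = ΔU + W = nCpΔT = 45600 J.

45600 J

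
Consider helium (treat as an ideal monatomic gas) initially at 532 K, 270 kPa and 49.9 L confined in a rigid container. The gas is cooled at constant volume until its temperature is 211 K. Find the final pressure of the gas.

107 kPa

Isochoric: V stays 49.9 L; P/T = const ⇒ T₂ = 211 K, P₂ = 107 kPa.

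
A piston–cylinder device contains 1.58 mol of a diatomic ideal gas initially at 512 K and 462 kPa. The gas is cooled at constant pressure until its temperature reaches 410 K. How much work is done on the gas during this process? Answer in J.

1340 J

V₁ = nRT₁/P₁ = 1.58×8.314×512/462 = 14.6 L.
Isobaric: P stays 462 kPa; V/T = const ⇒ T₂ = 410 K, V₂ = 11.7 L.
W = PΔV = 462×(11.7−14.6) kPa·L = -1340 J.
Work done on the gas = −W_by = 1340 J.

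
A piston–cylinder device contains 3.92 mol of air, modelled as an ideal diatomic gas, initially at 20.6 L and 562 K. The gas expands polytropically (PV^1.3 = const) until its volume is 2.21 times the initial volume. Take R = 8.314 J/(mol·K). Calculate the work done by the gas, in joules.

12900 J

P₁ = nRT₁/V₁ = 3.92×8.314×562/20.6 = 889 kPa.
Polytropic n=1.3: T₂ = T₁(V₁/V₂)^(n−1) = 562×(0.452)^0.30 = 443 K; P₂ = P₁(V₁/V₂)^n = 317 kPa.
W = (P₁V₁−P₂V₂)/(n−1) = (889×20.6−317×45.5)/0.30 = 12900 J.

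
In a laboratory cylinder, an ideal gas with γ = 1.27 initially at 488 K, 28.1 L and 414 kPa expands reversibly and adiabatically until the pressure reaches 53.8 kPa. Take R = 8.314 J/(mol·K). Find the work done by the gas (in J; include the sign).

n = P₁V₁/(RT₁) = 414×28.1/(8.314×488) = 2.87 mol.
Adiabatic: T₂/T₁ = (P₂/P₁)^((γ−1)/γ) ⇒ T₂ = 488×(0.130)^0.213 = 316 K; V₂ = 140 L.
ΔU = nCvΔT = 2.87×30.8×(316−488) = -15200 J.
Q = 0 for an adiabatic process, so W = −ΔU = 15200 J.

15200 J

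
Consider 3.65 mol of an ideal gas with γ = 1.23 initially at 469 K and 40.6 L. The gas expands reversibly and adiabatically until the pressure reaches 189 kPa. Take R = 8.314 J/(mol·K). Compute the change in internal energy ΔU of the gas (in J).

-6750 J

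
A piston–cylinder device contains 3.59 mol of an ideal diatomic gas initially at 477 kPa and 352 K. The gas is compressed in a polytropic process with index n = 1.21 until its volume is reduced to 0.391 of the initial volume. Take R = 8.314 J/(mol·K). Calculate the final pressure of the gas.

V₁ = nRT₁/P₁ = 3.59×8.314×352/477 = 22.0 L.
Polytropic n=1.21: T₂ = T₁(V₁/V₂)^(n−1) = 352×(2.56)^0.21 = 429 K; P₂ = P₁(V₁/V₂)^n = 1490 kPa.

1490 kPa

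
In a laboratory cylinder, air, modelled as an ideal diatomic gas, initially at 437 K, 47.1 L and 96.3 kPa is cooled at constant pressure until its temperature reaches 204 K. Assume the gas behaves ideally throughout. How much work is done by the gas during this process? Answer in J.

-2420 J

n = P₁V₁/(RT₁) = 96.3×47.1/(8.314×437) = 1.25 mol.
Isobaric: P stays 96.3 kPa; V/T = const ⇒ T₂ = 204 K, V₂ = 22.0 L.
W = PΔV = 96.3×(22.0−47.1) kPa·L = -2420 J.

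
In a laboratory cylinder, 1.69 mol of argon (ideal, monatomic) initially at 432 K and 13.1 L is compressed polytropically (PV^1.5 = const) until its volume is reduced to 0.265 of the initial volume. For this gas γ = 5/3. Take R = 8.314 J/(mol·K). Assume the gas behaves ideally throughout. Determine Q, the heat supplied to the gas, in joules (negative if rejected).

-2860 J

P₁ = nRT₁/V₁ = 1.69×8.314×432/13.1 = 463 kPa.
Polytropic n=1.5: T₂ = T₁(V₁/V₂)^(n−1) = 432×(3.77)^0.50 = 839 K; P₂ = P₁(V₁/V₂)^n = 3400 kPa.
W = (P₁V₁−P₂V₂)/(n−1) = (463×13.1−3400×3.47)/0.50 = -11400 J.
ΔU = nCvΔT = 1.69×12.5×(839−432) = 8580 J.
Q = ΔU + W = -2860 J.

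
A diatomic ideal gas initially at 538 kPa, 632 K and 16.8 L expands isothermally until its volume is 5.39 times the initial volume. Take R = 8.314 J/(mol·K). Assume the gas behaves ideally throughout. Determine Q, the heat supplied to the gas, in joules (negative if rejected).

15200 J

n = P₁V₁/(RT₁) = 538×16.8/(8.314×632) = 1.72 mol.
Isothermal: T stays 632 K; PV = const ⇒ V₂ = 90.6 L, P₂ = 99.8 kPa.
ΔU = 0 (ideal gas, T constant).
W = nRT ln(V₂/V₁) = 1.72×8.314×632×ln(5.39) = 15200 J.
Q = ΔU + W = 15200 J.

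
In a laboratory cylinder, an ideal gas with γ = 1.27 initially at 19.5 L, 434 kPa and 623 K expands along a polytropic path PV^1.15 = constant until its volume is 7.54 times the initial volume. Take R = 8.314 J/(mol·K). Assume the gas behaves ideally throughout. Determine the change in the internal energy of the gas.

-8190 J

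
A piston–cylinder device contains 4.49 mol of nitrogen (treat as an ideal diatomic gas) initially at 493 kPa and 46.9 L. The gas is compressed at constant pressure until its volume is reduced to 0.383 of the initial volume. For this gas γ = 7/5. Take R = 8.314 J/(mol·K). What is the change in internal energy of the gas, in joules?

T₁ = P₁V₁/(nR) = 493×46.9/(4.49×8.314) = 619 K.
Isobaric: P stays 493 kPa; V/T = const ⇒ T₂ = 237 K, V₂ = 18.0 L.
For an ideal gas ΔU = nCvΔT with Cv = (5/2)R = 20.8 J/(mol·K).
ΔU = 4.49×20.8×(237−619) = -35700 J.

-35700 J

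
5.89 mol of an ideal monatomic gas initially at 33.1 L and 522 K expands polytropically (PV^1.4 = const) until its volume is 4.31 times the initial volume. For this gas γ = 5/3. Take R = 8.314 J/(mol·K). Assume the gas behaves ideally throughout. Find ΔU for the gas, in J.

-17000 J

P₁ = nRT₁/V₁ = 5.89×8.314×522/33.1 = 772 kPa.
Polytropic n=1.4: T₂ = T₁(V₁/V₂)^(n−1) = 522×(0.232)^0.40 = 291 K; P₂ = P₁(V₁/V₂)^n = 99.9 kPa.
For an ideal gas ΔU = nCvΔT with Cv = (3/2)R = 12.5 J/(mol·K).
ΔU = 5.89×12.5×(291−522) = -17000 J.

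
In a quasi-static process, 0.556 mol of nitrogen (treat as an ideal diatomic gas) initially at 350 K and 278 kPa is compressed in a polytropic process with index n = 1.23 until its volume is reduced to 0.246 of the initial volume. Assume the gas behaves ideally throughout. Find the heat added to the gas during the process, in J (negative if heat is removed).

V₁ = nRT₁/P₁ = 0.556×8.314×350/278 = 5.82 L.
Polytropic n=1.23: T₂ = T₁(V₁/V₂)^(n−1) = 350×(4.07)^0.23 = 483 K; P₂ = P₁(V₁/V₂)^n = 1560 kPa.
W = (P₁V₁−P₂V₂)/(n−1) = (278×5.82−1560×1.43)/0.23 = -2680 J.
ΔU = nCvΔT = 0.556×20.8×(483−350) = 1540 J.
Q = ΔU + W = -1140 J.

-1140 J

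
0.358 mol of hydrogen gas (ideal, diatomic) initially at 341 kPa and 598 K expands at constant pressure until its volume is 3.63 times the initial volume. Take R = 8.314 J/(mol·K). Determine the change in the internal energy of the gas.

11700 J

V₁ = nRT₁/P₁ = 0.358×8.314×598/341 = 5.22 L.
Isobaric: P stays 341 kPa; V/T = const ⇒ T₂ = 2170 K, V₂ = 18.9 L.
For an ideal gas ΔU = nCvΔT with Cv = (5/2)R = 20.8 J/(mol·K).
ΔU = 0.358×20.8×(2170−598) = 11700 J.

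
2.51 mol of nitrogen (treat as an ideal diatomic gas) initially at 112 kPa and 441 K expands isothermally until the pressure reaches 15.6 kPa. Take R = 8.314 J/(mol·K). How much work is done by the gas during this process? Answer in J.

V₁ = nRT₁/P₁ = 2.51×8.314×441/112 = 82.2 L.
Isothermal: T stays 441 K; PV = const ⇒ V₂ = 590 L, P₂ = 15.6 kPa.
W = nRT ln(V₂/V₁) = 2.51×8.314×441×ln(7.18) = 18100 J.

18100 J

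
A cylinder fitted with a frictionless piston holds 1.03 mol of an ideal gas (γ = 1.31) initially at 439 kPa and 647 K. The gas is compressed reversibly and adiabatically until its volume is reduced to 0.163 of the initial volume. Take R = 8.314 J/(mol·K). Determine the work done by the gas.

V₁ = nRT₁/P₁ = 1.03×8.314×647/439 = 12.6 L.
Adiabatic: TV^(γ−1) = const ⇒ T₂ = 647×(6.13)^0.310 = 1140 K; PV^γ = const ⇒ P₂ = 4730 kPa.
ΔU = nCvΔT = 1.03×26.8×(1140−647) = 13500 J.
Q = 0 for an adiabatic process, so W = −ΔU = -13500 J.

-13500 J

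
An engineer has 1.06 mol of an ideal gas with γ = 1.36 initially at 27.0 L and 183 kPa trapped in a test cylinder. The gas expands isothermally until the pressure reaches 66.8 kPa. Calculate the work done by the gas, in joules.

4980 J

T₁ = P₁V₁/(nR) = 183×27.0/(1.06×8.314) = 561 K.
Isothermal: T stays 561 K; PV = const ⇒ V₂ = 74.0 L, P₂ = 66.8 kPa.
W = nRT ln(V₂/V₁) = 1.06×8.314×561×ln(2.74) = 4980 J.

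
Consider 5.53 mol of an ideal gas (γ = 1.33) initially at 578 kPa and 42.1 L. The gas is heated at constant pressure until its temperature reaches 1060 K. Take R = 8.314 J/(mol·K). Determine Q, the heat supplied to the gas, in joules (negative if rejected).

T₁ = P₁V₁/(nR) = 578×42.1/(5.53×8.314) = 529 K.
Isobaric: P stays 578 kPa; V/T = const ⇒ T₂ = 1060 K, V₂ = 84.3 L.
W = PΔV = 578×(84.3−42.1) kPa·L = 24400 J.
ΔU = nCvΔT = 5.53×25.2×(1060−529) = 73900 J.
Q = ΔU + W = nCpΔT = 98300 J.

98300 J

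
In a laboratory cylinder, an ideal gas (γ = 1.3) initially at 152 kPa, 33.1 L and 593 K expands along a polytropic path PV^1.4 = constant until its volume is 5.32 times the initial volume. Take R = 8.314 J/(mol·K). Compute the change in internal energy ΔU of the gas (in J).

-8180 J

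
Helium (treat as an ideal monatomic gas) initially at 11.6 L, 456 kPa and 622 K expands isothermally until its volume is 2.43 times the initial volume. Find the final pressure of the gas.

Isothermal: T stays 622 K; PV = const ⇒ V₂ = 28.2 L, P₂ = 188 kPa.

188 kPa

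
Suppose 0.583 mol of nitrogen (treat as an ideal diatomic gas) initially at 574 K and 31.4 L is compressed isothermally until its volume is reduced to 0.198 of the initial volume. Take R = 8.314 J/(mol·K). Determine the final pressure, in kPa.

448 kPa

P₁ = nRT₁/V₁ = 0.583×8.314×574/31.4 = 88.6 kPa.
Isothermal: T stays 574 K; PV = const ⇒ V₂ = 6.22 L, P₂ = 448 kPa.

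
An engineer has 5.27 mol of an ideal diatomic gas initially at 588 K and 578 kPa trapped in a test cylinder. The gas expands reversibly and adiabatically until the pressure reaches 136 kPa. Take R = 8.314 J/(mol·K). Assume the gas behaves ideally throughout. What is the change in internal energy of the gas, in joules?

-21800 J

V₁ = nRT₁/P₁ = 5.27×8.314×588/578 = 44.6 L.
Adiabatic: T₂/T₁ = (P₂/P₁)^((γ−1)/γ) ⇒ T₂ = 588×(0.235)^0.286 = 389 K; V₂ = 125 L.
For an ideal gas ΔU = nCvΔT with Cv = (5/2)R = 20.8 J/(mol·K).
ΔU = 5.27×20.8×(389−588) = -21800 J.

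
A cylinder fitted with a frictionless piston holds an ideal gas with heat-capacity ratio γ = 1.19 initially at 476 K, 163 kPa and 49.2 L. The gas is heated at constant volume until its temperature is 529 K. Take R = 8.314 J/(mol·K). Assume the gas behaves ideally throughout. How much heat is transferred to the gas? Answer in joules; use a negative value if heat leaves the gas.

4700 J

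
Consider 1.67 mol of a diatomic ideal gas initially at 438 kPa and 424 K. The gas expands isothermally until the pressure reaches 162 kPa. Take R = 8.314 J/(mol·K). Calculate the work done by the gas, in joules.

V₁ = nRT₁/P₁ = 1.67×8.314×424/438 = 13.4 L.
Isothermal: T stays 424 K; PV = const ⇒ V₂ = 36.3 L, P₂ = 162 kPa.
W = nRT ln(V₂/V₁) = 1.67×8.314×424×ln(2.70) = 5860 J.

5860 J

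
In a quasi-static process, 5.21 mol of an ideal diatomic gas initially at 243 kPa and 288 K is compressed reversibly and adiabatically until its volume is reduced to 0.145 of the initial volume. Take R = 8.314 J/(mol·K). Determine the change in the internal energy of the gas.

36300 J

V₁ = nRT₁/P₁ = 5.21×8.314×288/243 = 51.3 L.
Adiabatic: TV^(γ−1) = const ⇒ T₂ = 288×(6.90)^0.400 = 624 K; PV^γ = const ⇒ P₂ = 3630 kPa.
For an ideal gas ΔU = nCvΔT with Cv = (5/2)R = 20.8 J/(mol·K).
ΔU = 5.21×20.8×(624−288) = 36300 J.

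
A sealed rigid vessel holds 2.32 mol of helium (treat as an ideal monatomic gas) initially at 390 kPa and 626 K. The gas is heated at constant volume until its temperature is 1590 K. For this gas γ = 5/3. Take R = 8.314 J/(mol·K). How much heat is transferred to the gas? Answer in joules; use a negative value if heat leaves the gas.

27900 J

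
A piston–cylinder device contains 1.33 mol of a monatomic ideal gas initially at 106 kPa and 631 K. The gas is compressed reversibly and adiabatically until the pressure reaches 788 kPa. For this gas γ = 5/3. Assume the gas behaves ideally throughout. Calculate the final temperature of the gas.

V₁ = nRT₁/P₁ = 1.33×8.314×631/106 = 65.8 L.
Adiabatic: T₂/T₁ = (P₂/P₁)^((γ−1)/γ) ⇒ T₂ = 631×(7.43)^0.400 = 1410 K; V₂ = 19.8 L.

1410 K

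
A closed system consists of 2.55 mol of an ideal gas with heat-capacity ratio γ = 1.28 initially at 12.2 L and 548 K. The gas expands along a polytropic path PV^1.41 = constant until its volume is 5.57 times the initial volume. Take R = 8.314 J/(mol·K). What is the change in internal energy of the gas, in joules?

P₁ = nRT₁/V₁ = 2.55×8.314×548/12.2 = 952 kPa.
Polytropic n=1.41: T₂ = T₁(V₁/V₂)^(n−1) = 548×(0.180)^0.41 = 271 K; P₂ = P₁(V₁/V₂)^n = 84.6 kPa.
For an ideal gas ΔU = nCvΔT with Cv = R/(γ−1) = 29.7 J/(mol·K).
ΔU = 2.55×29.7×(271−548) = -21000 J.

-21000 J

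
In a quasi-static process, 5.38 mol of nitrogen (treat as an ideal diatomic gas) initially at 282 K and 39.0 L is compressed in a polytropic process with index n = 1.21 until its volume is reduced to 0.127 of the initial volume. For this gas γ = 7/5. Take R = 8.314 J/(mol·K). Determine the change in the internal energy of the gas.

17100 J

P₁ = nRT₁/V₁ = 5.38×8.314×282/39.0 = 323 kPa.
Polytropic n=1.21: T₂ = T₁(V₁/V₂)^(n−1) = 282×(7.87)^0.21 = 435 K; P₂ = P₁(V₁/V₂)^n = 3930 kPa.
For an ideal gas ΔU = nCvΔT with Cv = (5/2)R = 20.8 J/(mol·K).
ΔU = 5.38×20.8×(435−282) = 17100 J.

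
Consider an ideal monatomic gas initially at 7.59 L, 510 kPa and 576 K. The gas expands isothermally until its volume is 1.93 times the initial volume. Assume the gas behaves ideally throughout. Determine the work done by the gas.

n = P₁V₁/(RT₁) = 510×7.59/(8.314×576) = 0.808 mol.
Isothermal: T stays 576 K; PV = const ⇒ V₂ = 14.6 L, P₂ = 264 kPa.
W = nRT ln(V₂/V₁) = 0.808×8.314×576×ln(1.93) = 2550 J.

2550 J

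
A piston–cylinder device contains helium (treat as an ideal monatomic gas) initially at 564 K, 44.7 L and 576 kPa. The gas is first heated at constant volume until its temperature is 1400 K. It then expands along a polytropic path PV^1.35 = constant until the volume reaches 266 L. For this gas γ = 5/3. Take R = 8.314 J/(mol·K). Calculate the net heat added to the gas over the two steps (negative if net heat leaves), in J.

97500 J

n = P₁V₁/(RT₁) = 576×44.7/(8.314×564) = 5.49 mol.
Step 1 — Isochoric: V stays 44.7 L; P/T = const ⇒ T₂ = 1400 K, P₂ = 1430 kPa.
W = 0 (no volume change).
ΔU = nCvΔT = 5.49×12.5×(1400−564) = 57200 J.
Q = ΔU = 57200 J.
State after step 1: P = 1430 kPa, V = 44.7 L, T = 1400 K.
Step 2 — Polytropic n=1.35: T₂ = T₁(V₁/V₂)^(n−1) = 1400×(0.168)^0.35 = 750 K; P₂ = P₁(V₁/V₂)^n = 129 kPa.
W = (P₁V₁−P₂V₂)/(n−1) = (1430×44.7−129×266)/0.35 = 84800 J.
ΔU = nCvΔT = 5.49×12.5×(750−1400) = -44500 J.
Q = ΔU + W = 40300 J.
Net over both steps: W = 84800 J, Q = 97500 J, ΔU = 12700 J.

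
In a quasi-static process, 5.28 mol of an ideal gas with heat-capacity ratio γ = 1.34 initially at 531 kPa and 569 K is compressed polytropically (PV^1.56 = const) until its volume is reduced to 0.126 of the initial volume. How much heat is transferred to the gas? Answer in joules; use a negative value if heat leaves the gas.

V₁ = nRT₁/P₁ = 5.28×8.314×569/531 = 47.0 L.
Polytropic n=1.56: T₂ = T₁(V₁/V₂)^(n−1) = 569×(7.94)^0.56 = 1820 K; P₂ = P₁(V₁/V₂)^n = 13400 kPa.
W = (P₁V₁−P₂V₂)/(n−1) = (531×47.0−13400×5.93)/0.56 = -97700 J.
ΔU = nCvΔT = 5.28×24.5×(1820−569) = 161000 J.
Q = ΔU + W = 63200 J.

63200 J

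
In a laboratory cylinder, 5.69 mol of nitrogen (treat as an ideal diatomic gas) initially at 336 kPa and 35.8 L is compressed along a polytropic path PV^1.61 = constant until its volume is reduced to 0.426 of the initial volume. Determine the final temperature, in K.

428 K

T₁ = P₁V₁/(nR) = 336×35.8/(5.69×8.314) = 254 K.
Polytropic n=1.61: T₂ = T₁(V₁/V₂)^(n−1) = 254×(2.35)^0.61 = 428 K; P₂ = P₁(V₁/V₂)^n = 1330 kPa.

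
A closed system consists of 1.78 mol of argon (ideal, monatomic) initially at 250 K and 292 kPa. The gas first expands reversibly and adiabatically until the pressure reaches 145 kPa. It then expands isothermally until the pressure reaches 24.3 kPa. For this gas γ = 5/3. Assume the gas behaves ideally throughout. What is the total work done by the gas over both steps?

6350 J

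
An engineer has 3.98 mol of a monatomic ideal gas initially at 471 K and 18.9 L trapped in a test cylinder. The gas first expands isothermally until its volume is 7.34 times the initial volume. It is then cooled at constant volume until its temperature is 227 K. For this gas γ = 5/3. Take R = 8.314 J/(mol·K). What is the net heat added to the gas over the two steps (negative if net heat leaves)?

P₁ = nRT₁/V₁ = 3.98×8.314×471/18.9 = 825 kPa.
Step 1 — Isothermal: T stays 471 K; PV = const ⇒ V₂ = 139 L, P₂ = 112 kPa.
ΔU = 0 (ideal gas, T constant).
W = nRT ln(V₂/V₁) = 3.98×8.314×471×ln(7.34) = 31100 J.
Q = ΔU + W = 31100 J.
State after step 1: P = 112 kPa, V = 139 L, T = 471 K.
Step 2 — Isochoric: V stays 139 L; P/T = const ⇒ T₂ = 227 K, P₂ = 54.1 kPa.
W = 0 (no volume change).
ΔU = nCvΔT = 3.98×12.5×(227−471) = -12100 J.
Q = ΔU = -12100 J.
Net over both steps: W = 31100 J, Q = 19000 J, ΔU = -12100 J.

19000 J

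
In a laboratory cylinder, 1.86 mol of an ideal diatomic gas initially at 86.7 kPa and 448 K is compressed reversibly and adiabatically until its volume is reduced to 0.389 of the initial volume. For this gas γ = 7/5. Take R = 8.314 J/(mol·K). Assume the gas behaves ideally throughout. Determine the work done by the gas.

V₁ = nRT₁/P₁ = 1.86×8.314×448/86.7 = 79.9 L.
Adiabatic: TV^(γ−1) = const ⇒ T₂ = 448×(2.57)^0.400 = 654 K; PV^γ = const ⇒ P₂ = 325 kPa.
ΔU = nCvΔT = 1.86×20.8×(654−448) = 7950 J.
Q = 0 for an adiabatic process, so W = −ΔU = -7950 J.

-7950 J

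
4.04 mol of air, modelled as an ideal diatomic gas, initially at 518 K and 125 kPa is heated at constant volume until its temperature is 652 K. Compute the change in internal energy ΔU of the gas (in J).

V₁ = nRT₁/P₁ = 4.04×8.314×518/125 = 139 L.
Isochoric: V stays 139 L; P/T = const ⇒ T₂ = 652 K, P₂ = 157 kPa.
For an ideal gas ΔU = nCvΔT with Cv = (5/2)R = 20.8 J/(mol·K).
ΔU = 4.04×20.8×(652−518) = 11300 J.

11300 J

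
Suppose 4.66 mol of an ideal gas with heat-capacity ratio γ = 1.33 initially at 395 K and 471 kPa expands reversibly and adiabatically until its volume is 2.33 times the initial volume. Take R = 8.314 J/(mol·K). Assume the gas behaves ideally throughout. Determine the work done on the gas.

-11300 J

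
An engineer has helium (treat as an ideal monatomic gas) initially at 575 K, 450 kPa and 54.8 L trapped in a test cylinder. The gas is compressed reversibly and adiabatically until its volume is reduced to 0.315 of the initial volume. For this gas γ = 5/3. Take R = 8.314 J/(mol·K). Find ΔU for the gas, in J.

n = P₁V₁/(RT₁) = 450×54.8/(8.314×575) = 5.16 mol.
Adiabatic: TV^(γ−1) = const ⇒ T₂ = 575×(3.17)^0.667 = 1240 K; PV^γ = const ⇒ P₂ = 3090 kPa.
For an ideal gas ΔU = nCvΔT with Cv = (3/2)R = 12.5 J/(mol·K).
ΔU = 5.16×12.5×(1240−575) = 42900 J.

42900 J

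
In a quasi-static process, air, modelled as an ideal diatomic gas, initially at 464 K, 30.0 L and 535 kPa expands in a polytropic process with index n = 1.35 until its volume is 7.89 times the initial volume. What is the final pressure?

Polytropic n=1.35: T₂ = T₁(V₁/V₂)^(n−1) = 464×(0.127)^0.35 = 225 K; P₂ = P₁(V₁/V₂)^n = 32.9 kPa.

32.9 kPa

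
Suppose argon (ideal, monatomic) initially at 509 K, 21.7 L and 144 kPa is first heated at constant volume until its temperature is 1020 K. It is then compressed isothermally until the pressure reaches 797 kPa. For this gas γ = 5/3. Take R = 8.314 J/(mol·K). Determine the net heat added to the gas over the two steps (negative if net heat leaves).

n = P₁V₁/(RT₁) = 144×21.7/(8.314×509) = 0.738 mol.
Step 1 — Isochoric: V stays 21.7 L; P/T = const ⇒ T₂ = 1020 K, P₂ = 289 kPa.
W = 0 (no volume change).
ΔU = nCvΔT = 0.738×12.5×(1020−509) = 4710 J.
Q = ΔU = 4710 J.
State after step 1: P = 289 kPa, V = 21.7 L, T = 1020 K.
Step 2 — Isothermal: T stays 1020 K; PV = const ⇒ V₂ = 7.86 L, P₂ = 797 kPa.
ΔU = 0 (ideal gas, T constant).
W = nRT ln(V₂/V₁) = 0.738×8.314×1020×ln(0.362) = -6360 J.
Q = ΔU + W = -6360 J.
Net over both steps: W = -6360 J, Q = -1660 J, ΔU = 4710 J.

-1660 J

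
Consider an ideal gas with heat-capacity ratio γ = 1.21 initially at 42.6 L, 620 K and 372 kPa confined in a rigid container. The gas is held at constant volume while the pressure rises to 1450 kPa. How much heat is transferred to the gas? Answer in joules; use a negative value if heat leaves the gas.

n = P₁V₁/(RT₁) = 372×42.6/(8.314×620) = 3.07 mol.
Isochoric: V stays 42.6 L; P/T = const ⇒ T₂ = 2420 K, P₂ = 1450 kPa.
W = 0 (no volume change).
ΔU = nCvΔT = 3.07×39.6×(2420−620) = 219000 J.
Q = ΔU = 219000 J.

219000 J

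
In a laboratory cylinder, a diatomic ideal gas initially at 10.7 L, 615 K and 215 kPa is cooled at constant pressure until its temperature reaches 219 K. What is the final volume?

3.81 L

Isobaric: P stays 215 kPa; V/T = const ⇒ T₂ = 219 K, V₂ = 3.81 L.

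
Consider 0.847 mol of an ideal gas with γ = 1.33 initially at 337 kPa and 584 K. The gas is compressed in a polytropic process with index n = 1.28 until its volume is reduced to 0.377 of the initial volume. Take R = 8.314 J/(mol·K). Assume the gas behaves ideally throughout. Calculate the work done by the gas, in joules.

-4610 J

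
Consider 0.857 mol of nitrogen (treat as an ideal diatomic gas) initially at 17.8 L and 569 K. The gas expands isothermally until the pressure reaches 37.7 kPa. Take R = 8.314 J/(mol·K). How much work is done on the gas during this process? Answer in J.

P₁ = nRT₁/V₁ = 0.857×8.314×569/17.8 = 228 kPa.
Isothermal: T stays 569 K; PV = const ⇒ V₂ = 108 L, P₂ = 37.7 kPa.
W = nRT ln(V₂/V₁) = 0.857×8.314×569×ln(6.04) = 7290 J.
Work done on the gas = −W_by = -7290 J.

-7290 J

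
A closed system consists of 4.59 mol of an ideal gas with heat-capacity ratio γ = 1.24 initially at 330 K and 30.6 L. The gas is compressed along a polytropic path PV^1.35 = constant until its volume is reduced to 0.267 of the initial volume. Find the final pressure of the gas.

P₁ = nRT₁/V₁ = 4.59×8.314×330/30.6 = 412 kPa.
Polytropic n=1.35: T₂ = T₁(V₁/V₂)^(n−1) = 330×(3.75)^0.35 = 524 K; P₂ = P₁(V₁/V₂)^n = 2450 kPa.

2450 kPa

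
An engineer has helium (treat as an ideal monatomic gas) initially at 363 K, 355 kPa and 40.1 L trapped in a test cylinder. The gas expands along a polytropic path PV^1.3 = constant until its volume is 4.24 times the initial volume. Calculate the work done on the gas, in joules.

-16700 J

n = P₁V₁/(RT₁) = 355×40.1/(8.314×363) = 4.72 mol.
Polytropic n=1.3: T₂ = T₁(V₁/V₂)^(n−1) = 363×(0.236)^0.30 = 235 K; P₂ = P₁(V₁/V₂)^n = 54.3 kPa.
W = (P₁V₁−P₂V₂)/(n−1) = (355×40.1−54.3×170)/0.30 = 16700 J.
Work done on the gas = −W_by = -16700 J.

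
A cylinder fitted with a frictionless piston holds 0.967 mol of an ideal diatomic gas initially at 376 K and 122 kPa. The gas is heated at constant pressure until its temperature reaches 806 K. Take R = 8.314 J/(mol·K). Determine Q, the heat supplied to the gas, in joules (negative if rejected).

12100 J

V₁ = nRT₁/P₁ = 0.967×8.314×376/122 = 24.8 L.
Isobaric: P stays 122 kPa; V/T = const ⇒ T₂ = 806 K, V₂ = 53.1 L.
W = PΔV = 122×(53.1−24.8) kPa·L = 3460 J.
ΔU = nCvΔT = 0.967×20.8×(806−376) = 8640 J.
Q = ΔU + W = nCpΔT = 12100 J.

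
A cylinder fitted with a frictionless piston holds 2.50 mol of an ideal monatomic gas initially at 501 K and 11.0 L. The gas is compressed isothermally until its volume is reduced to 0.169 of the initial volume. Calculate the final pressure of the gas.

P₁ = nRT₁/V₁ = 2.50×8.314×501/11.0 = 947 kPa.
Isothermal: T stays 501 K; PV = const ⇒ V₂ = 1.86 L, P₂ = 5600 kPa.

5600 kPa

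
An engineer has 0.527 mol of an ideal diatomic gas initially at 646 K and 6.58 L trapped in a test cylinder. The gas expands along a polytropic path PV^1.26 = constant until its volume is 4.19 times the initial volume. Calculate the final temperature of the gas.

445 K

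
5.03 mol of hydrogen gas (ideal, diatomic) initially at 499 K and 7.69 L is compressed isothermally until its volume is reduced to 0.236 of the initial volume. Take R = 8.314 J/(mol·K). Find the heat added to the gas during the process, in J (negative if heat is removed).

P₁ = nRT₁/V₁ = 5.03×8.314×499/7.69 = 2710 kPa.
Isothermal: T stays 499 K; PV = const ⇒ V₂ = 1.81 L, P₂ = 11500 kPa.
ΔU = 0 (ideal gas, T constant).
W = nRT ln(V₂/V₁) = 5.03×8.314×499×ln(0.236) = -30100 J.
Q = ΔU + W = -30100 J.

-30100 J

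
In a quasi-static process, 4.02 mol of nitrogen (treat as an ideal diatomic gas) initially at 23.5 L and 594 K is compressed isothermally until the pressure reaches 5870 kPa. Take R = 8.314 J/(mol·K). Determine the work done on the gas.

38500 J

P₁ = nRT₁/V₁ = 4.02×8.314×594/23.5 = 845 kPa.
Isothermal: T stays 594 K; PV = const ⇒ V₂ = 3.38 L, P₂ = 5870 kPa.
W = nRT ln(V₂/V₁) = 4.02×8.314×594×ln(0.144) = -38500 J.
Work done on the gas = −W_by = 38500 J.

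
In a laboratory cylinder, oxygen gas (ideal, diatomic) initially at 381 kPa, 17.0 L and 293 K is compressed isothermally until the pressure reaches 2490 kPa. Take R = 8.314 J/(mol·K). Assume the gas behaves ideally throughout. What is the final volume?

Isothermal: T stays 293 K; PV = const ⇒ V₂ = 2.60 L, P₂ = 2490 kPa.

2.60 L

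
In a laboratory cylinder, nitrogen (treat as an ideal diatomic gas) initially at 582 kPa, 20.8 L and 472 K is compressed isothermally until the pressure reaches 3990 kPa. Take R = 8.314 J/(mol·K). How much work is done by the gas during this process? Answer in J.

-23300 J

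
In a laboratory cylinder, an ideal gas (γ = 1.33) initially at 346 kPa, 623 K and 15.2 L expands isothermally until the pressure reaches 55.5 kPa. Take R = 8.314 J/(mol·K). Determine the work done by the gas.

9620 J

n = P₁V₁/(RT₁) = 346×15.2/(8.314×623) = 1.02 mol.
Isothermal: T stays 623 K; PV = const ⇒ V₂ = 94.8 L, P₂ = 55.5 kPa.
W = nRT ln(V₂/V₁) = 1.02×8.314×623×ln(6.23) = 9620 J.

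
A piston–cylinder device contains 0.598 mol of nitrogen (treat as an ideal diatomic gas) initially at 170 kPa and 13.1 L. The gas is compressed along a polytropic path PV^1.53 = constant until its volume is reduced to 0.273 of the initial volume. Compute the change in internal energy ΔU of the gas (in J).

T₁ = P₁V₁/(nR) = 170×13.1/(0.598×8.314) = 448 K.
Polytropic n=1.53: T₂ = T₁(V₁/V₂)^(n−1) = 448×(3.66)^0.53 = 891 K; P₂ = P₁(V₁/V₂)^n = 1240 kPa.
For an ideal gas ΔU = nCvΔT with Cv = (5/2)R = 20.8 J/(mol·K).
ΔU = 0.598×20.8×(891−448) = 5510 J.

5510 J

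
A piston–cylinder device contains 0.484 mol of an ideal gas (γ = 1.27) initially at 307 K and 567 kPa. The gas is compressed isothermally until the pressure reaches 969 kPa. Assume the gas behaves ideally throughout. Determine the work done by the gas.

V₁ = nRT₁/P₁ = 0.484×8.314×307/567 = 2.18 L.
Isothermal: T stays 307 K; PV = const ⇒ V₂ = 1.27 L, P₂ = 969 kPa.
W = nRT ln(V₂/V₁) = 0.484×8.314×307×ln(0.585) = -662 J.

-662 J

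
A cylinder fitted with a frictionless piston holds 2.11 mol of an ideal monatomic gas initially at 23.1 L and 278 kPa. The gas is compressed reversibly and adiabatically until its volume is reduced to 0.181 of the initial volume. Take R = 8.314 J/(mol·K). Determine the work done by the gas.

-20500 J

T₁ = P₁V₁/(nR) = 278×23.1/(2.11×8.314) = 366 K.
Adiabatic: TV^(γ−1) = const ⇒ T₂ = 366×(5.52)^0.667 = 1140 K; PV^γ = const ⇒ P₂ = 4800 kPa.
ΔU = nCvΔT = 2.11×12.5×(1140−366) = 20500 J.
Q = 0 for an adiabatic process, so W = −ΔU = -20500 J.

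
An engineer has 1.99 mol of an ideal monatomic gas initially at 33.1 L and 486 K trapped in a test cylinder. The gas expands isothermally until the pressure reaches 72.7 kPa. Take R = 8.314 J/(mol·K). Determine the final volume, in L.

P₁ = nRT₁/V₁ = 1.99×8.314×486/33.1 = 243 kPa.
Isothermal: T stays 486 K; PV = const ⇒ V₂ = 111 L, P₂ = 72.7 kPa.

111 L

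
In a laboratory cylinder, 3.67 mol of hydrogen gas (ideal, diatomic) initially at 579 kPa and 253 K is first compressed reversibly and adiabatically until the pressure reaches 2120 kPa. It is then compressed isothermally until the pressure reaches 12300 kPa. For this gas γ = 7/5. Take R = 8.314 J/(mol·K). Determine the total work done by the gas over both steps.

V₁ = nRT₁/P₁ = 3.67×8.314×253/579 = 13.3 L.
Step 1 — Adiabatic: T₂/T₁ = (P₂/P₁)^((γ−1)/γ) ⇒ T₂ = 253×(3.66)^0.286 = 367 K; V₂ = 5.28 L.
ΔU = nCvΔT = 3.67×20.8×(367−253) = 8660 J.
Q = 0 for an adiabatic process, so W = −ΔU = -8660 J.
State after step 1: P = 2120 kPa, V = 5.28 L, T = 367 K.
Step 2 — Isothermal: T stays 367 K; PV = const ⇒ V₂ = 0.909 L, P₂ = 12300 kPa.
ΔU = 0 (ideal gas, T constant).
W = nRT ln(V₂/V₁) = 3.67×8.314×367×ln(0.172) = -19700 J.
Q = ΔU + W = -19700 J.
Net over both steps: W = -28300 J, Q = -19700 J, ΔU = 8660 J.

-28300 J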